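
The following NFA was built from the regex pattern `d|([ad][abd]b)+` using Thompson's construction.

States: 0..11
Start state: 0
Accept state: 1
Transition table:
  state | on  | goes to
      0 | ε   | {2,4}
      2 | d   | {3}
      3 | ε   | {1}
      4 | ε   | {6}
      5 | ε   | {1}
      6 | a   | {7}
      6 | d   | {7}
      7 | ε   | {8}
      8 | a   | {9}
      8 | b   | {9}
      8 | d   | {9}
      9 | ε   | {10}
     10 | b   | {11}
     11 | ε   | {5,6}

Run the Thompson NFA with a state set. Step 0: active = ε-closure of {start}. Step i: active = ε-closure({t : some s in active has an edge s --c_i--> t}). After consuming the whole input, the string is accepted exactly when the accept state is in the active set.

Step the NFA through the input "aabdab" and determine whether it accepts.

start: ε-closure({0}) = {0,2,4,6}
'a' @ 1: {7,8}
'a' @ 2: {9,10}
'b' @ 3: {1,5,6,11}  [accepting]
'd' @ 4: {7,8}
'a' @ 5: {9,10}
'b' @ 6: {1,5,6,11}  [accepting]
after full input: {1,5,6,11}  (accept=1 in)

Answer: ACCEPT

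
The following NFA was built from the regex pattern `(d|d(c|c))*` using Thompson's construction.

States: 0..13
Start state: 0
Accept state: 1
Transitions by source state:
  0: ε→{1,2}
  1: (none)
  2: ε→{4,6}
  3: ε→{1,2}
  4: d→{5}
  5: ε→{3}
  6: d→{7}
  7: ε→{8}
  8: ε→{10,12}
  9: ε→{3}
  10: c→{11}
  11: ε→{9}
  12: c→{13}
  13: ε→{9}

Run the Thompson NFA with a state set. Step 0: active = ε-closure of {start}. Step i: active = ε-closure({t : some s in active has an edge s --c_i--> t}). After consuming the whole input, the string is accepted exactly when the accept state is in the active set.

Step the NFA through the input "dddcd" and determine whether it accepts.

initial (ε-close {0}): {0,1,2,4,6}
'd' @ 1: {1,2,3,4,5,6,7,8,10,12}  [accepting]
'd' @ 2: {1,2,3,4,5,6,7,8,10,12}  [accepting]
'd' @ 3: {1,2,3,4,5,6,7,8,10,12}  [accepting]
'c' @ 4: {1,2,3,4,6,9,11,13}  [accepting]
'd' @ 5: {1,2,3,4,5,6,7,8,10,12}  [accepting]
after full input: {1,2,3,4,5,6,7,8,10,12}  (accept=1 in)

Answer: ACCEPT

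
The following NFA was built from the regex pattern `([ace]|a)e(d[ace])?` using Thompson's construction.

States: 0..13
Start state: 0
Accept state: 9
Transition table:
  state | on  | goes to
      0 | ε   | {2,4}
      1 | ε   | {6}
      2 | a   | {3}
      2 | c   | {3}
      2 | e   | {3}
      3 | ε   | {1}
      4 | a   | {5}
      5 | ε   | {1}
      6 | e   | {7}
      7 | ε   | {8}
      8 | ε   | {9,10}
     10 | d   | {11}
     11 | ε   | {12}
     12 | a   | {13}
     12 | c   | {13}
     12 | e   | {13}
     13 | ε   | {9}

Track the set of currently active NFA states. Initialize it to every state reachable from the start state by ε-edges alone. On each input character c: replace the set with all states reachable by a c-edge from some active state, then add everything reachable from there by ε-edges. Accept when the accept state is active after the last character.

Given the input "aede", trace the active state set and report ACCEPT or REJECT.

Answer: ACCEPT

Trace:
S₀ = ε-closure({0}) = {0,2,4}
'a' @ 1: {1,3,5,6}
'e' @ 2: {7,8,9,10}  [accepting]
'd' @ 3: {11,12}
'e' @ 4: {9,13}  [accepting]
final: {9,13}; accept 9 in set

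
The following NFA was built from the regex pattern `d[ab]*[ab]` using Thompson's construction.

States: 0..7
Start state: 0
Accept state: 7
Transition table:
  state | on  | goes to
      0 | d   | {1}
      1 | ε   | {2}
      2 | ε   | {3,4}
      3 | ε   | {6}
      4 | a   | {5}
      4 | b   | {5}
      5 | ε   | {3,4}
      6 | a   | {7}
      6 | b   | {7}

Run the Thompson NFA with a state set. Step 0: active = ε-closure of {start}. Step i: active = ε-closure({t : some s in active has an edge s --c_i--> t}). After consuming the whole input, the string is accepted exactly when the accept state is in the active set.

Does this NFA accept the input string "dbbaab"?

Answer: ACCEPT

Derivation:
start: ε-closure({0}) = {0}
'd' @ 1: {1,2,3,4,6}
'b' @ 2: {3,4,5,6,7}  ✓accept
'b' @ 3: {3,4,5,6,7}  ✓accept
'a' @ 4: {3,4,5,6,7}  ✓accept
'a' @ 5: {3,4,5,6,7}  ✓accept
'b' @ 6: {3,4,5,6,7}  ✓accept
end set {3,4,5,6,7} — state 7 in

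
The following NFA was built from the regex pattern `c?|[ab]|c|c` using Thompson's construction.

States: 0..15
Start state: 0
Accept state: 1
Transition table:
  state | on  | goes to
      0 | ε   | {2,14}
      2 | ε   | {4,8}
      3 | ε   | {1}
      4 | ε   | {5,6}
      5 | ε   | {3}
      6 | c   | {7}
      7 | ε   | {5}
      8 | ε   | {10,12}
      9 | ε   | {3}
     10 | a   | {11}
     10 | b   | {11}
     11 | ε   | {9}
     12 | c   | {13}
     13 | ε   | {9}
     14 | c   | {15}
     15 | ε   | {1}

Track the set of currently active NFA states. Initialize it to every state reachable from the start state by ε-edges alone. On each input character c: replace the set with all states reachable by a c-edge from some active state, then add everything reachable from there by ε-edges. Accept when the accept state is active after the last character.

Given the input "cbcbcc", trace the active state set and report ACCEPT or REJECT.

start: ε-closure({0}) = {0,1,2,3,4,5,6,8,10,12,14}
'c' @ 1: {1,3,5,7,9,13,15}  (accept∈set)
'b' @ 2: {}  — state set empty
rest 'cbcc' ignored (set empty)
final: {}; accept 1 not in set

Answer: REJECT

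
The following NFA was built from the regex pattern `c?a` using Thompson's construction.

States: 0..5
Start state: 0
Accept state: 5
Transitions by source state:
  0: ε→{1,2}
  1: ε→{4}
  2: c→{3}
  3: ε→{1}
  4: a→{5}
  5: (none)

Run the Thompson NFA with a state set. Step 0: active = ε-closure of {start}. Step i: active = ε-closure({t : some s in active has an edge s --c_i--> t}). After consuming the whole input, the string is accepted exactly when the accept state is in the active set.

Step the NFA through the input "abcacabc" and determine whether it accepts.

S₀ = ε-closure({0}) = {0,1,2,4}
'a' @ 1: {5}  ✓accept
'b' @ 2: {}  — state set empty
rest 'cacabc' ignored (set empty)
end set {} — state 5 not in

Answer: REJECT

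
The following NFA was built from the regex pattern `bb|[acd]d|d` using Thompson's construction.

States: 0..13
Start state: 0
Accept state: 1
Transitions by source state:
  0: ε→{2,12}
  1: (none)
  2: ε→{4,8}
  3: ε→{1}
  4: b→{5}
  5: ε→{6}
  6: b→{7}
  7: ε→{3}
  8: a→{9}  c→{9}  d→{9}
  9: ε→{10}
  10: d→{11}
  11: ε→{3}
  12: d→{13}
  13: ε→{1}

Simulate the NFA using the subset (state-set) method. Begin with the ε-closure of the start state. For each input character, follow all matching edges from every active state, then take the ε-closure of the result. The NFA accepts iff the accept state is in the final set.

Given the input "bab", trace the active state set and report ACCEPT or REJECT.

S₀ = ε-closure({0}) = {0,2,4,8,12}
'b' @ 1: {5,6}
'a' @ 2: {}  — dead — no transitions
rest 'b' ignored (set empty)
final: {}; accept 1 not in set

Answer: REJECT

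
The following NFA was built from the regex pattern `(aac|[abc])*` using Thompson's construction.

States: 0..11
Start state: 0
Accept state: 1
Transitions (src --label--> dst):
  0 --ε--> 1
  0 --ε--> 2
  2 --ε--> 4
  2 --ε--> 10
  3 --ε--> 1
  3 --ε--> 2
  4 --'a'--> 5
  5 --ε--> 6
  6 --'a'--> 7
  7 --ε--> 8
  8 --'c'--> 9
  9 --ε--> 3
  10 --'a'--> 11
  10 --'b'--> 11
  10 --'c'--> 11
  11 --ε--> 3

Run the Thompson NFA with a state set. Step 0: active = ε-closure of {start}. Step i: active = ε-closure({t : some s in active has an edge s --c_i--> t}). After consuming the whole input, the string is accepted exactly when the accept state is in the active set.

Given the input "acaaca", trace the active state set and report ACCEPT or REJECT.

Answer: ACCEPT

Trace:
S₀ = ε-closure({0}) = {0,1,2,4,10}
'a' @ 1: {1,2,3,4,5,6,10,11}  ✓accept
'c' @ 2: {1,2,3,4,10,11}  ✓accept
'a' @ 3: {1,2,3,4,5,6,10,11}  ✓accept
'a' @ 4: {1,2,3,4,5,6,7,8,10,11}  ✓accept
'c' @ 5: {1,2,3,4,9,10,11}  ✓accept
'a' @ 6: {1,2,3,4,5,6,10,11}  ✓accept
final: {1,2,3,4,5,6,10,11}; accept 1 in set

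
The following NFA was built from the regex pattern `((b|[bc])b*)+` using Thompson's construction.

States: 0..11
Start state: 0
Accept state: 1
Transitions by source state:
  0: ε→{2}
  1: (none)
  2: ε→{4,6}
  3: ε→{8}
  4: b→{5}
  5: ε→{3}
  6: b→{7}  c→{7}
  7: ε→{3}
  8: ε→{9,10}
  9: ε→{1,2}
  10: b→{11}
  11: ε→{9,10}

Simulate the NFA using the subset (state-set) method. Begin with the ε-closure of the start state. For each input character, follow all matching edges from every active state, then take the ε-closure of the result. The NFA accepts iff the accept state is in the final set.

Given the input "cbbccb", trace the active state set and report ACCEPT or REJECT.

S₀ = ε-closure({0}) = {0,2,4,6}
'c' @ 1: {1,2,3,4,6,7,8,9,10}  ✓accept
'b' @ 2: {1,2,3,4,5,6,7,8,9,10,11}  ✓accept
'b' @ 3: {1,2,3,4,5,6,7,8,9,10,11}  ✓accept
'c' @ 4: {1,2,3,4,6,7,8,9,10}  ✓accept
'c' @ 5: {1,2,3,4,6,7,8,9,10}  ✓accept
'b' @ 6: {1,2,3,4,5,6,7,8,9,10,11}  ✓accept
end set {1,2,3,4,5,6,7,8,9,10,11} — state 1 in

Answer: ACCEPT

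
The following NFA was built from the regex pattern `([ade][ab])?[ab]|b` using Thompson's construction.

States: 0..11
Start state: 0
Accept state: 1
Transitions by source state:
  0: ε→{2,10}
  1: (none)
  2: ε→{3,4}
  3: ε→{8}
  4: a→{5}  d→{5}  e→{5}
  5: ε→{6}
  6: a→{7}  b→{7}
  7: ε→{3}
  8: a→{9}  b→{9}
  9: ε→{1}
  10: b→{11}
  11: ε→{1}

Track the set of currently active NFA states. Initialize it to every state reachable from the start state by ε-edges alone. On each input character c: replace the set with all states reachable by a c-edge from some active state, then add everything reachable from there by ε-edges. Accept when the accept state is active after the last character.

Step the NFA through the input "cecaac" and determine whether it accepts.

Answer: REJECT

Derivation:
S₀ = ε-closure({0}) = {0,2,3,4,8,10}
'c' @ 1: {}  — no active states
rest 'ecaac' ignored (set empty)
end set {} — state 1 not in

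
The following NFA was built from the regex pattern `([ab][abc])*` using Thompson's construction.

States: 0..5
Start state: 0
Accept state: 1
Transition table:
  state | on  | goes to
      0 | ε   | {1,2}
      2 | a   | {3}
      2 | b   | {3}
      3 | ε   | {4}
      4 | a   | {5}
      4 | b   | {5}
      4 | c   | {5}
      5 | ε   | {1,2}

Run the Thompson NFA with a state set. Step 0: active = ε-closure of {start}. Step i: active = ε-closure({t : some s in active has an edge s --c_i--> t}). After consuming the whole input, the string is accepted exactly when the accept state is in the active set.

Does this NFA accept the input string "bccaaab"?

S₀ = ε-closure({0}) = {0,1,2}
'b' @ 1: {3,4}
'c' @ 2: {1,2,5}  ✓accept
'c' @ 3: {}  — state set empty
rest 'aaab' ignored (set empty)
end set {} — state 1 not in

Answer: REJECT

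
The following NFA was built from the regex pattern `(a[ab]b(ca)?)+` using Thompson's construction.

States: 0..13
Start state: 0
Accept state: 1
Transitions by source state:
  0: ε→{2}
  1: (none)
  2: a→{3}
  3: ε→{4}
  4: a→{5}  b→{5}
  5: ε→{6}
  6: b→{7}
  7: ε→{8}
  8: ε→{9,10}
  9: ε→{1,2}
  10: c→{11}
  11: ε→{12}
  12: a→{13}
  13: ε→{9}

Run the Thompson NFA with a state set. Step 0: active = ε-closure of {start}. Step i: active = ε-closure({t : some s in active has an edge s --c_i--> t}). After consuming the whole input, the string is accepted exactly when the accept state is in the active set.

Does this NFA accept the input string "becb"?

start: ε-closure({0}) = {0,2}
'b' @ 1: {}  — no active states
rest 'ecb' ignored (set empty)
final: {}; accept 1 not in set

Answer: REJECT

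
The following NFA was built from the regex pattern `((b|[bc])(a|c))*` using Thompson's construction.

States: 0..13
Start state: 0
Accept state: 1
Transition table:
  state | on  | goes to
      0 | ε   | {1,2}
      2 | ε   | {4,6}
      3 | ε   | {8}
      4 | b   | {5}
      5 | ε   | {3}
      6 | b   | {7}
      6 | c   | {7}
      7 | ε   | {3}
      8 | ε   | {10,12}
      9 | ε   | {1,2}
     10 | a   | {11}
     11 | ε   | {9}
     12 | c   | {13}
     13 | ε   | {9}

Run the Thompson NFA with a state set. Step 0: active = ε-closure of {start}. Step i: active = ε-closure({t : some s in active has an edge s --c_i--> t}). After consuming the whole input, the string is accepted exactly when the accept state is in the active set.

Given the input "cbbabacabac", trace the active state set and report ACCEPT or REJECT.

start: ε-closure({0}) = {0,1,2,4,6}
'c' @ 1: {3,7,8,10,12}
'b' @ 2: {}  — no active states
rest 'babacabac' ignored (set empty)
after full input: {}  (accept=1 not in)

Answer: REJECT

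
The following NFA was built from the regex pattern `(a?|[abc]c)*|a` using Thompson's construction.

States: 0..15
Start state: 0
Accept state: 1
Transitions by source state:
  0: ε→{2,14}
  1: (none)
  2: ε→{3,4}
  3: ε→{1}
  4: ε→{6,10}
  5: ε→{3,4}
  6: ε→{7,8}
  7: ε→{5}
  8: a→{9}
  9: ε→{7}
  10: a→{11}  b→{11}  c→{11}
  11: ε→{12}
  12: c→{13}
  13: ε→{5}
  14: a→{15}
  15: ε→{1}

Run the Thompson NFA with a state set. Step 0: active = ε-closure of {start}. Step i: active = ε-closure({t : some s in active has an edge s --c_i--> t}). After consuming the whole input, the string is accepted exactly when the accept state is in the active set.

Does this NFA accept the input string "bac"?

Answer: REJECT

Trace:
initial (ε-close {0}): {0,1,2,3,4,5,6,7,8,10,14}
'b' @ 1: {11,12}
'a' @ 2: {}  — dead — no transitions
rest 'c' ignored (set empty)
after full input: {}  (accept=1 not in)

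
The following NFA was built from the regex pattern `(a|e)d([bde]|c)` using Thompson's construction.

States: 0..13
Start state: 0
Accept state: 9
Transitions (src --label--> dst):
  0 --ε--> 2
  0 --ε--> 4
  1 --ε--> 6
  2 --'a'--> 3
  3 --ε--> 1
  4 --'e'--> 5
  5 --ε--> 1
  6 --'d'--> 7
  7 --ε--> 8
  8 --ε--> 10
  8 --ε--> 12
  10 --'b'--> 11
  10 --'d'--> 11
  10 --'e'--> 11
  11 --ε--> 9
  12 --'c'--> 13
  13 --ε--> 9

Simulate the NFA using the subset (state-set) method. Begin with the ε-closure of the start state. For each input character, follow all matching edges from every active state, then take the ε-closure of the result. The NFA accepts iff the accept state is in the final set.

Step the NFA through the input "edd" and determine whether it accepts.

start: ε-closure({0}) = {0,2,4}
'e' @ 1: {1,5,6}
'd' @ 2: {7,8,10,12}
'd' @ 3: {9,11}  [accepting]
final: {9,11}; accept 9 in set

Answer: ACCEPT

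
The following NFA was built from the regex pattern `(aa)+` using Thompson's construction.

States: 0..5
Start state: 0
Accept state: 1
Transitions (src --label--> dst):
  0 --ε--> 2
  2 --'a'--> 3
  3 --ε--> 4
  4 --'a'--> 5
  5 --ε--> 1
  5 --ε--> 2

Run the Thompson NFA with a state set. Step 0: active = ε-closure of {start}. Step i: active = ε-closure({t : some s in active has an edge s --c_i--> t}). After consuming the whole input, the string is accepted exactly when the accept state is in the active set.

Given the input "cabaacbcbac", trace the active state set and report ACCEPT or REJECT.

start: ε-closure({0}) = {0,2}
'c' @ 1: {}  — no active states
rest 'abaacbcbac' ignored (set empty)
after full input: {}  (accept=1 not in)

Answer: REJECT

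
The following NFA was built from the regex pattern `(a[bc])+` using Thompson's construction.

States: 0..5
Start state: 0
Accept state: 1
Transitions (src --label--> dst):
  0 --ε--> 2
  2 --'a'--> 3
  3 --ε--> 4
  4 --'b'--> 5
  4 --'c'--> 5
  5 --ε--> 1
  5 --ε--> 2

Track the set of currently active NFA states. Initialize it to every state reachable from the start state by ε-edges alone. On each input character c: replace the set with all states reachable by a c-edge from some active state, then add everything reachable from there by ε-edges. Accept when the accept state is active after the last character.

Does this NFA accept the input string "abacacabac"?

Answer: ACCEPT

Trace:
initial (ε-close {0}): {0,2}
'a' @ 1: {3,4}
'b' @ 2: {1,2,5}  (accept∈set)
'a' @ 3: {3,4}
'c' @ 4: {1,2,5}  (accept∈set)
'a' @ 5: {3,4}
'c' @ 6: {1,2,5}  (accept∈set)
'a' @ 7: {3,4}
'b' @ 8: {1,2,5}  (accept∈set)
'a' @ 9: {3,4}
'c' @ 10: {1,2,5}  (accept∈set)
final: {1,2,5}; accept 1 in set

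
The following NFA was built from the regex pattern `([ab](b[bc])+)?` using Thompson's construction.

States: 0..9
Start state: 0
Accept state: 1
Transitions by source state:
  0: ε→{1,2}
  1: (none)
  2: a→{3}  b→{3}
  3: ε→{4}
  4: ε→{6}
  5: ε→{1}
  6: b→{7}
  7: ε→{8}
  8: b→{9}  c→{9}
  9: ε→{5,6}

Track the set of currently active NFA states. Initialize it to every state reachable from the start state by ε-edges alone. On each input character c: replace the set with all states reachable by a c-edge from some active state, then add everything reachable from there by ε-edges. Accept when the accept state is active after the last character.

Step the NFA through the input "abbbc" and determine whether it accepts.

Answer: ACCEPT

Trace:
start: ε-closure({0}) = {0,1,2}
'a' @ 1: {3,4,6}
'b' @ 2: {7,8}
'b' @ 3: {1,5,6,9}  (accept∈set)
'b' @ 4: {7,8}
'c' @ 5: {1,5,6,9}  (accept∈set)
final: {1,5,6,9}; accept 1 in set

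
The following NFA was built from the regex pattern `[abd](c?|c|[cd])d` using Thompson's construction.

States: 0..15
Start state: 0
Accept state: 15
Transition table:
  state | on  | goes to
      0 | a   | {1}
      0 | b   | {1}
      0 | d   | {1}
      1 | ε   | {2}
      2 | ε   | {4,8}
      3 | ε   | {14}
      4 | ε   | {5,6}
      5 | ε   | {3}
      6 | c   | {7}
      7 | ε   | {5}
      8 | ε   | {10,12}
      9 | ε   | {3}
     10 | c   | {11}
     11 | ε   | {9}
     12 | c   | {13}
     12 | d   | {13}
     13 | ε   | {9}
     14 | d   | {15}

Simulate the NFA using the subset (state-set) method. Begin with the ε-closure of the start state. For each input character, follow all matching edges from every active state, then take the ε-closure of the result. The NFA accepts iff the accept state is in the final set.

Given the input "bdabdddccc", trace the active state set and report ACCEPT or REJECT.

S₀ = ε-closure({0}) = {0}
'b' @ 1: {1,2,3,4,5,6,8,10,12,14}
'd' @ 2: {3,9,13,14,15}  (accept∈set)
'a' @ 3: {}  — state set empty
rest 'bdddccc' ignored (set empty)
after full input: {}  (accept=15 not in)

Answer: REJECT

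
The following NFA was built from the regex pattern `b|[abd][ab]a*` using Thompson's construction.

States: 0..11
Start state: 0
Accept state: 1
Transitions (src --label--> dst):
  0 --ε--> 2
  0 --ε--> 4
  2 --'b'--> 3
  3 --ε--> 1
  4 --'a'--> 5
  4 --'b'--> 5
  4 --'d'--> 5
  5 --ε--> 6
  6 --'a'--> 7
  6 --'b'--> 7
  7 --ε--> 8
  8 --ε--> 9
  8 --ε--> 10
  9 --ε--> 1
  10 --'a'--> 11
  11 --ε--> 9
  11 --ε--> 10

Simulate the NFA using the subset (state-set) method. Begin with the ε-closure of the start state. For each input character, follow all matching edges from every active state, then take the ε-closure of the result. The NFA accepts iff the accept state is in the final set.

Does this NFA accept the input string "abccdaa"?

Answer: REJECT

Derivation:
initial (ε-close {0}): {0,2,4}
'a' @ 1: {5,6}
'b' @ 2: {1,7,8,9,10}  (accept∈set)
'c' @ 3: {}  — no active states
rest 'cdaa' ignored (set empty)
after full input: {}  (accept=1 not in)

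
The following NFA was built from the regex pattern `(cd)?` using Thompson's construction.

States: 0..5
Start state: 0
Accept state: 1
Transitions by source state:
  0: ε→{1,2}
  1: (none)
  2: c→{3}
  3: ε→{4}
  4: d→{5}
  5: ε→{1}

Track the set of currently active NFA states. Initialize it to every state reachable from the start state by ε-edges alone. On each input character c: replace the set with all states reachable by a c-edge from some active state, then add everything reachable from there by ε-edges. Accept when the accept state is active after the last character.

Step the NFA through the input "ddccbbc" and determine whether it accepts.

Answer: REJECT

Trace:
initial (ε-close {0}): {0,1,2}
'd' @ 1: {}  — dead — no transitions
rest 'dccbbc' ignored (set empty)
final: {}; accept 1 not in set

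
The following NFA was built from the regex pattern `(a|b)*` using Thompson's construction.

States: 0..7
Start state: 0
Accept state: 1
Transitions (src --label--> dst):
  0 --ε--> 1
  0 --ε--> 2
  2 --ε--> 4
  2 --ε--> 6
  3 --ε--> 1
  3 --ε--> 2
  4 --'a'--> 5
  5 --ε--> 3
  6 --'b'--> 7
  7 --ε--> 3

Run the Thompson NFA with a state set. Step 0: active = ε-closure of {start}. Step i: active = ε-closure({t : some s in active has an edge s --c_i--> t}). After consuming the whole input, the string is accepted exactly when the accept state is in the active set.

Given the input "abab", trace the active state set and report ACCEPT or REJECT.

Answer: ACCEPT

Trace:
start: ε-closure({0}) = {0,1,2,4,6}
'a' @ 1: {1,2,3,4,5,6}  [accepting]
'b' @ 2: {1,2,3,4,6,7}  [accepting]
'a' @ 3: {1,2,3,4,5,6}  [accepting]
'b' @ 4: {1,2,3,4,6,7}  [accepting]
final: {1,2,3,4,6,7}; accept 1 in set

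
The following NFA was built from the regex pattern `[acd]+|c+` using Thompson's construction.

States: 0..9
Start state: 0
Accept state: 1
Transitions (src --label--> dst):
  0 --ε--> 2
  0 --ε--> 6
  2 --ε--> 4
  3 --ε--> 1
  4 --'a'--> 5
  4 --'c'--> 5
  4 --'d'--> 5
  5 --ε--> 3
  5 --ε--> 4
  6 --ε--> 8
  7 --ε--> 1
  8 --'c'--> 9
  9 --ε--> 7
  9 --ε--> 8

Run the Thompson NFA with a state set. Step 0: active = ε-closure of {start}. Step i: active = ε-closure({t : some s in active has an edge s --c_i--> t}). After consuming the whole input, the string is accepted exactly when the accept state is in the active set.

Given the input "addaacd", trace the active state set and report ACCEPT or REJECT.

Answer: ACCEPT

Steps:
S₀ = ε-closure({0}) = {0,2,4,6,8}
'a' @ 1: {1,3,4,5}  (accept∈set)
'd' @ 2: {1,3,4,5}  (accept∈set)
'd' @ 3: {1,3,4,5}  (accept∈set)
'a' @ 4: {1,3,4,5}  (accept∈set)
'a' @ 5: {1,3,4,5}  (accept∈set)
'c' @ 6: {1,3,4,5}  (accept∈set)
'd' @ 7: {1,3,4,5}  (accept∈set)
end set {1,3,4,5} — state 1 in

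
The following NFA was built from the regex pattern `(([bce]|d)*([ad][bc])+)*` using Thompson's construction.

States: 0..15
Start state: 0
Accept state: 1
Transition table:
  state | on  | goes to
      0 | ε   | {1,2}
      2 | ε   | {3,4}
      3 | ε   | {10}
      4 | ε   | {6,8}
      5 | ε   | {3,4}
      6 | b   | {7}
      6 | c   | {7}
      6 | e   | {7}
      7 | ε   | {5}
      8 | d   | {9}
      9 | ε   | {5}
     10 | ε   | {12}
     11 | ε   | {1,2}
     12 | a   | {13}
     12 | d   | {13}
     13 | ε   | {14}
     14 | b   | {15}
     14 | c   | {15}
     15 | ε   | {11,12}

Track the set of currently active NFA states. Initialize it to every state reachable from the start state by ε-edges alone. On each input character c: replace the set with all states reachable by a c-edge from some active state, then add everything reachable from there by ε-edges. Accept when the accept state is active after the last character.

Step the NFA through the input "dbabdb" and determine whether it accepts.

start: ε-closure({0}) = {0,1,2,3,4,6,8,10,12}
'd' @ 1: {3,4,5,6,8,9,10,12,13,14}
'b' @ 2: {1,2,3,4,5,6,7,8,10,11,12,15}  [accepting]
'a' @ 3: {13,14}
'b' @ 4: {1,2,3,4,6,8,10,11,12,15}  [accepting]
'd' @ 5: {3,4,5,6,8,9,10,12,13,14}
'b' @ 6: {1,2,3,4,5,6,7,8,10,11,12,15}  [accepting]
final: {1,2,3,4,5,6,7,8,10,11,12,15}; accept 1 in set

Answer: ACCEPT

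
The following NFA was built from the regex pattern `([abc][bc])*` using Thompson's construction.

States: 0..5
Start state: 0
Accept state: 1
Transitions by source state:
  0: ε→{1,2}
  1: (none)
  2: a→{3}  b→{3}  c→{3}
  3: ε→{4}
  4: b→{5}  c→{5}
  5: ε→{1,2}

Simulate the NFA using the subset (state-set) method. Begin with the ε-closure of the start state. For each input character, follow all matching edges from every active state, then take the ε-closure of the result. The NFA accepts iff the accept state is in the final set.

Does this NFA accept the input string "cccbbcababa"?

initial (ε-close {0}): {0,1,2}
'c' @ 1: {3,4}
'c' @ 2: {1,2,5}  (accept∈set)
'c' @ 3: {3,4}
'b' @ 4: {1,2,5}  (accept∈set)
'b' @ 5: {3,4}
'c' @ 6: {1,2,5}  (accept∈set)
'a' @ 7: {3,4}
'b' @ 8: {1,2,5}  (accept∈set)
'a' @ 9: {3,4}
'b' @ 10: {1,2,5}  (accept∈set)
'a' @ 11: {3,4}
final: {3,4}; accept 1 not in set

Answer: REJECT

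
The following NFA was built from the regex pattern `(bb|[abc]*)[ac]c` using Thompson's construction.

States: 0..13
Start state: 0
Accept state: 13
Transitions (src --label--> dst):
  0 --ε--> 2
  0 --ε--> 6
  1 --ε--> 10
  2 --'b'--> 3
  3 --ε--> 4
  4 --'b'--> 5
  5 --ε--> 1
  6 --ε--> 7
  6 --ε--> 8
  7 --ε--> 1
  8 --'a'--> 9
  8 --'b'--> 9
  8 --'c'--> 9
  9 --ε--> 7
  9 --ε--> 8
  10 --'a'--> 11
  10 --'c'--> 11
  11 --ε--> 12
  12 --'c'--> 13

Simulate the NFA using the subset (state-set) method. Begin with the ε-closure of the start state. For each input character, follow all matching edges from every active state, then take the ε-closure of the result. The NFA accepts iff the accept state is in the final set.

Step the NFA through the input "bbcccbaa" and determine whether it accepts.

S₀ = ε-closure({0}) = {0,1,2,6,7,8,10}
'b' @ 1: {1,3,4,7,8,9,10}
'b' @ 2: {1,5,7,8,9,10}
'c' @ 3: {1,7,8,9,10,11,12}
'c' @ 4: {1,7,8,9,10,11,12,13}  [accepting]
'c' @ 5: {1,7,8,9,10,11,12,13}  [accepting]
'b' @ 6: {1,7,8,9,10}
'a' @ 7: {1,7,8,9,10,11,12}
'a' @ 8: {1,7,8,9,10,11,12}
end set {1,7,8,9,10,11,12} — state 13 not in

Answer: REJECT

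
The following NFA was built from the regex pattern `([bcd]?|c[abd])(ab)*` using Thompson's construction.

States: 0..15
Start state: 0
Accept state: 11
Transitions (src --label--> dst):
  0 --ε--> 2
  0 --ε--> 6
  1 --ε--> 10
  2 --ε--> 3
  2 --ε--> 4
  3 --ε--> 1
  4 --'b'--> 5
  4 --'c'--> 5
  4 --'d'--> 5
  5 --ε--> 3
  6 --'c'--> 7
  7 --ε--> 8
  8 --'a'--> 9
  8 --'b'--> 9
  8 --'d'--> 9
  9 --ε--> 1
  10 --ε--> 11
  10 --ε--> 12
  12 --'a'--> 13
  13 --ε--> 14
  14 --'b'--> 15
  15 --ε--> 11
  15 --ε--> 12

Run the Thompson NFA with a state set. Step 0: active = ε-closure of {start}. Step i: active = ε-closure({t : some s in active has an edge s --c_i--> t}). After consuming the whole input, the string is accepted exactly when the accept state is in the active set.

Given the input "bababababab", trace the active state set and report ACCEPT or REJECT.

S₀ = ε-closure({0}) = {0,1,2,3,4,6,10,11,12}
'b' @ 1: {1,3,5,10,11,12}  ✓accept
'a' @ 2: {13,14}
'b' @ 3: {11,12,15}  ✓accept
'a' @ 4: {13,14}
'b' @ 5: {11,12,15}  ✓accept
'a' @ 6: {13,14}
'b' @ 7: {11,12,15}  ✓accept
'a' @ 8: {13,14}
'b' @ 9: {11,12,15}  ✓accept
'a' @ 10: {13,14}
'b' @ 11: {11,12,15}  ✓accept
after full input: {11,12,15}  (accept=11 in)

Answer: ACCEPT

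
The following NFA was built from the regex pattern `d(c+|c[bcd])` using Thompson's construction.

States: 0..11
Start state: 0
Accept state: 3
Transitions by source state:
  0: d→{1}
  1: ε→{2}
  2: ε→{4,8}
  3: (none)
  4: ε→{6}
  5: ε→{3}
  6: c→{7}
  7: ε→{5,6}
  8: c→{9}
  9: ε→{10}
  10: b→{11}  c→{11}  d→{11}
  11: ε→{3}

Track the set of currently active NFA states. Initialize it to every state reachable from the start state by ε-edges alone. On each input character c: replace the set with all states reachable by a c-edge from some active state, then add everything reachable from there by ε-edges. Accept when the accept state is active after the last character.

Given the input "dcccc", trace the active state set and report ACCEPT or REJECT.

Answer: ACCEPT

Trace:
S₀ = ε-closure({0}) = {0}
'd' @ 1: {1,2,4,6,8}
'c' @ 2: {3,5,6,7,9,10}  (accept∈set)
'c' @ 3: {3,5,6,7,11}  (accept∈set)
'c' @ 4: {3,5,6,7}  (accept∈set)
'c' @ 5: {3,5,6,7}  (accept∈set)
end set {3,5,6,7} — state 3 in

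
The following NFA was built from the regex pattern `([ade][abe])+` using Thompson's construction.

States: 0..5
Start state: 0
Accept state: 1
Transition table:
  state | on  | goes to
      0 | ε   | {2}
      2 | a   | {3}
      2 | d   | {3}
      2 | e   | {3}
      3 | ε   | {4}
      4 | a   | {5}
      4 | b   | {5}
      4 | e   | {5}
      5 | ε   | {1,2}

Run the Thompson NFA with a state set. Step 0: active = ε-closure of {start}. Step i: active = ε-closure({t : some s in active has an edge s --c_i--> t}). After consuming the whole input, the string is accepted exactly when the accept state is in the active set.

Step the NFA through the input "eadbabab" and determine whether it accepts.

S₀ = ε-closure({0}) = {0,2}
'e' @ 1: {3,4}
'a' @ 2: {1,2,5}  ✓accept
'd' @ 3: {3,4}
'b' @ 4: {1,2,5}  ✓accept
'a' @ 5: {3,4}
'b' @ 6: {1,2,5}  ✓accept
'a' @ 7: {3,4}
'b' @ 8: {1,2,5}  ✓accept
final: {1,2,5}; accept 1 in set

Answer: ACCEPT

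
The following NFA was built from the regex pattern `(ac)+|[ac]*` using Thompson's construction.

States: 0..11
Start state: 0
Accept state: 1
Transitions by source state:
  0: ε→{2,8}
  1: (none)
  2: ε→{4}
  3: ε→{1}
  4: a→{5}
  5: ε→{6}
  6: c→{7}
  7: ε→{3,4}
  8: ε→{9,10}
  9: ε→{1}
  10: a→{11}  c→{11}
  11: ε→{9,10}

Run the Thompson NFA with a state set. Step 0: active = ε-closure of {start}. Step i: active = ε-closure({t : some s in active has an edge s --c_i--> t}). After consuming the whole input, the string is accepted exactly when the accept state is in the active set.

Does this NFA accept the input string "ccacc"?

Answer: ACCEPT

Steps:
start: ε-closure({0}) = {0,1,2,4,8,9,10}
'c' @ 1: {1,9,10,11}  (accept∈set)
'c' @ 2: {1,9,10,11}  (accept∈set)
'a' @ 3: {1,9,10,11}  (accept∈set)
'c' @ 4: {1,9,10,11}  (accept∈set)
'c' @ 5: {1,9,10,11}  (accept∈set)
after full input: {1,9,10,11}  (accept=1 in)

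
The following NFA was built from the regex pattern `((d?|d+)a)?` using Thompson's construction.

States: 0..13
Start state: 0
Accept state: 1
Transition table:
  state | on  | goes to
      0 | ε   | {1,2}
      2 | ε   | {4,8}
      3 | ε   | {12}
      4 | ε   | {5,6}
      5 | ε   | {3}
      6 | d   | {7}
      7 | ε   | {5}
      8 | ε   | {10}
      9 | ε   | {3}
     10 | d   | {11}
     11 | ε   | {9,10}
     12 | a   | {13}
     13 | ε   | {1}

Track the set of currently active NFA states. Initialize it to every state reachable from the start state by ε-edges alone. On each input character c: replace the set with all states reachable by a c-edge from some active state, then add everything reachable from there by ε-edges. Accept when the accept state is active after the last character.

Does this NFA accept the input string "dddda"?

initial (ε-close {0}): {0,1,2,3,4,5,6,8,10,12}
'd' @ 1: {3,5,7,9,10,11,12}
'd' @ 2: {3,9,10,11,12}
'd' @ 3: {3,9,10,11,12}
'd' @ 4: {3,9,10,11,12}
'a' @ 5: {1,13}  ✓accept
after full input: {1,13}  (accept=1 in)

Answer: ACCEPT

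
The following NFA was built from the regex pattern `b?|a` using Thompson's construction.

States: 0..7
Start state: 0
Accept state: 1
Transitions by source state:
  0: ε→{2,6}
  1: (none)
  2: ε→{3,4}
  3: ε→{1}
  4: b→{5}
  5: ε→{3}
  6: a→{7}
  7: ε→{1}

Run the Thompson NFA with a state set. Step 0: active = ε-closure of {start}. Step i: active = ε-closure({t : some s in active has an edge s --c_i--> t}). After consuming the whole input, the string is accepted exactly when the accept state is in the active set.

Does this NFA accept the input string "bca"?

Answer: REJECT

Trace:
S₀ = ε-closure({0}) = {0,1,2,3,4,6}
'b' @ 1: {1,3,5}  ✓accept
'c' @ 2: {}  — dead — no transitions
rest 'a' ignored (set empty)
final: {}; accept 1 not in set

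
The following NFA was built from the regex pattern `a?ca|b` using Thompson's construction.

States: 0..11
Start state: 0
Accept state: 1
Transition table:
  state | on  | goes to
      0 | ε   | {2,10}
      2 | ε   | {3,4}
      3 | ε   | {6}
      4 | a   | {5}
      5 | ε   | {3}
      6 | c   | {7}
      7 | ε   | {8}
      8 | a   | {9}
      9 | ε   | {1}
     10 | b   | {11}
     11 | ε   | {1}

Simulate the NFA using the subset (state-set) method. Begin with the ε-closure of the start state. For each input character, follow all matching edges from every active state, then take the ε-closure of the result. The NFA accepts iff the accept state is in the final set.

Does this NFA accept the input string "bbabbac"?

Answer: REJECT

Trace:
initial (ε-close {0}): {0,2,3,4,6,10}
'b' @ 1: {1,11}  [accepting]
'b' @ 2: {}  — state set empty
rest 'abbac' ignored (set empty)
end set {} — state 1 not in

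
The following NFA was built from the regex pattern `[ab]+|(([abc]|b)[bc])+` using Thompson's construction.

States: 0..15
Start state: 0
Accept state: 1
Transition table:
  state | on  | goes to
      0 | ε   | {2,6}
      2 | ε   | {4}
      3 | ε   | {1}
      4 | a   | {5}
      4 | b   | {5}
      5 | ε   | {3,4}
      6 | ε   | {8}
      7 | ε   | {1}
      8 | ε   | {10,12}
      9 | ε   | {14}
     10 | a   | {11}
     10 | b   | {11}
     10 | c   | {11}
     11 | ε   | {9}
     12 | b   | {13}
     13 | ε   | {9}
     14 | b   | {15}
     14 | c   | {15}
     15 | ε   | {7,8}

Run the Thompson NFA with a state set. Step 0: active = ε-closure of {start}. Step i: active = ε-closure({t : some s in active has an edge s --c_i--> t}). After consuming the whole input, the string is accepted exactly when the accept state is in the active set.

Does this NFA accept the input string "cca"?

S₀ = ε-closure({0}) = {0,2,4,6,8,10,12}
'c' @ 1: {9,11,14}
'c' @ 2: {1,7,8,10,12,15}  ✓accept
'a' @ 3: {9,11,14}
after full input: {9,11,14}  (accept=1 not in)

Answer: REJECT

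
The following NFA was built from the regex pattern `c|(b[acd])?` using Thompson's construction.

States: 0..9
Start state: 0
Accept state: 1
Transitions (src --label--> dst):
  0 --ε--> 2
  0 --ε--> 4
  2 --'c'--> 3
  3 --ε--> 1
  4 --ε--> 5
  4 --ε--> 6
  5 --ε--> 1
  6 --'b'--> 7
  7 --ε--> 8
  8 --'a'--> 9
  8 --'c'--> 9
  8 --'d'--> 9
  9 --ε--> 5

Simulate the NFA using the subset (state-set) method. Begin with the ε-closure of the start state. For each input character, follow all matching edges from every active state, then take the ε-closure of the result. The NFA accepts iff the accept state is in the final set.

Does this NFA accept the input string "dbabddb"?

Answer: REJECT

Steps:
initial (ε-close {0}): {0,1,2,4,5,6}
'd' @ 1: {}  — state set empty
rest 'babddb' ignored (set empty)
final: {}; accept 1 not in set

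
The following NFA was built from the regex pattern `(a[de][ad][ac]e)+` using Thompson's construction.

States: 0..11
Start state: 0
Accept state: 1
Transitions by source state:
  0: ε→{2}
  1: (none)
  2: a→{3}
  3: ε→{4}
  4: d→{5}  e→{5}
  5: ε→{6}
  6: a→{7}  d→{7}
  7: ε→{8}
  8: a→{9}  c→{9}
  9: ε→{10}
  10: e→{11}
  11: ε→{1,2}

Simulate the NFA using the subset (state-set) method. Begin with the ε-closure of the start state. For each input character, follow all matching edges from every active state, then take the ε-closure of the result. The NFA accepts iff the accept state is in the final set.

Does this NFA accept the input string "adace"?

Answer: ACCEPT

Trace:
initial (ε-close {0}): {0,2}
'a' @ 1: {3,4}
'd' @ 2: {5,6}
'a' @ 3: {7,8}
'c' @ 4: {9,10}
'e' @ 5: {1,2,11}  (accept∈set)
after full input: {1,2,11}  (accept=1 in)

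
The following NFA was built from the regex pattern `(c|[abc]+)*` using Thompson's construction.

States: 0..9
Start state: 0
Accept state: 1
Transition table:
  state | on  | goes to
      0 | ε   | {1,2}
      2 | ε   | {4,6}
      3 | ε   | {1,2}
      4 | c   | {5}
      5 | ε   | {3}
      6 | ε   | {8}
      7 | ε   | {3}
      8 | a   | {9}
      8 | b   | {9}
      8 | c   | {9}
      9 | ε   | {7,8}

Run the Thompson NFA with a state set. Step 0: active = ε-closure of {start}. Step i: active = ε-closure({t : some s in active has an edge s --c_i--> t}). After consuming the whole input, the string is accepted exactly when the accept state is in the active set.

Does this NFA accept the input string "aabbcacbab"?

initial (ε-close {0}): {0,1,2,4,6,8}
'a' @ 1: {1,2,3,4,6,7,8,9}  (accept∈set)
'a' @ 2: {1,2,3,4,6,7,8,9}  (accept∈set)
'b' @ 3: {1,2,3,4,6,7,8,9}  (accept∈set)
'b' @ 4: {1,2,3,4,6,7,8,9}  (accept∈set)
'c' @ 5: {1,2,3,4,5,6,7,8,9}  (accept∈set)
'a' @ 6: {1,2,3,4,6,7,8,9}  (accept∈set)
'c' @ 7: {1,2,3,4,5,6,7,8,9}  (accept∈set)
'b' @ 8: {1,2,3,4,6,7,8,9}  (accept∈set)
'a' @ 9: {1,2,3,4,6,7,8,9}  (accept∈set)
'b' @ 10: {1,2,3,4,6,7,8,9}  (accept∈set)
after full input: {1,2,3,4,6,7,8,9}  (accept=1 in)

Answer: ACCEPT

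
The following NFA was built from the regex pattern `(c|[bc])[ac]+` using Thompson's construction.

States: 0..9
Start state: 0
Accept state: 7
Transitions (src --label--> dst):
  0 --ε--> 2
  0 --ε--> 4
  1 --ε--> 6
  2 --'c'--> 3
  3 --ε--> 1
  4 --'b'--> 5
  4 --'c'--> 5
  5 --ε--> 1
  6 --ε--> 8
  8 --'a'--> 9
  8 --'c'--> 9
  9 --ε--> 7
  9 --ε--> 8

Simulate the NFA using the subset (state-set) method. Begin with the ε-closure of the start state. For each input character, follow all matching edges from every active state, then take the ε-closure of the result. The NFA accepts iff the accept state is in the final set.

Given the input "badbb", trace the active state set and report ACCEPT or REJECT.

S₀ = ε-closure({0}) = {0,2,4}
'b' @ 1: {1,5,6,8}
'a' @ 2: {7,8,9}  ✓accept
'd' @ 3: {}  — no active states
rest 'bb' ignored (set empty)
final: {}; accept 7 not in set

Answer: REJECT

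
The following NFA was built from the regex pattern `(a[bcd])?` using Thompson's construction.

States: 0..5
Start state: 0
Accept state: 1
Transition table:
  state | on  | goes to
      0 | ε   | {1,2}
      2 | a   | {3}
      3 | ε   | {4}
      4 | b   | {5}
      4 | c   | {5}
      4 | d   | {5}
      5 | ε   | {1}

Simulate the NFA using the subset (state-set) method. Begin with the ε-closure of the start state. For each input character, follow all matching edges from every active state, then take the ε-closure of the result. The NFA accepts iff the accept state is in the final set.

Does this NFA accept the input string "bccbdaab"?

S₀ = ε-closure({0}) = {0,1,2}
'b' @ 1: {}  — state set empty
rest 'ccbdaab' ignored (set empty)
final: {}; accept 1 not in set

Answer: REJECT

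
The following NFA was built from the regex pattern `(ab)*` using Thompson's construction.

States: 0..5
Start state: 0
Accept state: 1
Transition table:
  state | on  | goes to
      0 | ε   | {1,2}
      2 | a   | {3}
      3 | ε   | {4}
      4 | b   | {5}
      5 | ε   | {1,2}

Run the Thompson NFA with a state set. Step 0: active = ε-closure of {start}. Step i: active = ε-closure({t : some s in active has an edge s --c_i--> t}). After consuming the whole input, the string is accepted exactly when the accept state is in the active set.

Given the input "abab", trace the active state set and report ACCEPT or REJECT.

initial (ε-close {0}): {0,1,2}
'a' @ 1: {3,4}
'b' @ 2: {1,2,5}  ✓accept
'a' @ 3: {3,4}
'b' @ 4: {1,2,5}  ✓accept
final: {1,2,5}; accept 1 in set

Answer: ACCEPT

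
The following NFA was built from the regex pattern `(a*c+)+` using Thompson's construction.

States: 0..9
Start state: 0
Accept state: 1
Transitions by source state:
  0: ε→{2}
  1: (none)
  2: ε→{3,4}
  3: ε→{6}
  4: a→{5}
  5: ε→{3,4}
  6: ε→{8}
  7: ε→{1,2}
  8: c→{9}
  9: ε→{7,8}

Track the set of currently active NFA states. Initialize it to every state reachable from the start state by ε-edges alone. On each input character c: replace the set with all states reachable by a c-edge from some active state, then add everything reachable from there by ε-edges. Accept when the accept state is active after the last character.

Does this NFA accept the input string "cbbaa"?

Answer: REJECT

Trace:
initial (ε-close {0}): {0,2,3,4,6,8}
'c' @ 1: {1,2,3,4,6,7,8,9}  [accepting]
'b' @ 2: {}  — state set empty
rest 'baa' ignored (set empty)
after full input: {}  (accept=1 not in)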